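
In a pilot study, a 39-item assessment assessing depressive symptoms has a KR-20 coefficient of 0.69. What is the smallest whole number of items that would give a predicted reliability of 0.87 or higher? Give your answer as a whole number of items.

Spearman-Brown solved for the length factor n:
n = r*(1 − r) / [ r (1 − r*) ]
n = 0.87 × (1 − 0.69) / [ 0.69 × (1 − 0.87) ]
n = 0.2697 / 0.0897 ≈ 3.0067
Items needed = n × 39 = 3.0067 × 39 ≈ 117.26 → round up to 118

118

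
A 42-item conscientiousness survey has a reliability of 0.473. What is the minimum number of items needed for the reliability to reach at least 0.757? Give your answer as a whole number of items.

146

Invert Spearman-Brown to solve for n:
n = r*(1 − r) / [ r (1 − r*) ]
n = 0.757 × (1 − 0.473) / [ 0.473 × (1 − 0.757) ]
  = 0.398939 / 0.114939 = 3.4709
Items needed = n × 42 = 3.4709 × 42 ≈ 145.78 → round up to 146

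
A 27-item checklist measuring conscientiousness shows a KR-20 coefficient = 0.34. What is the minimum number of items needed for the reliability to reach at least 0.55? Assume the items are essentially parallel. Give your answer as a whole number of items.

Rearranging the Spearman-Brown formula for n,
n = r*(1 − r) / [ r (1 − r*) ]
n = 0.55 × (1 − 0.34) / [ 0.34 × (1 − 0.55) ]
n = 0.3630 / 0.1530 ≈ 2.3725
So the test needs 2.3725 × 27 ≈ 64.06 items; rounding up, 65.

65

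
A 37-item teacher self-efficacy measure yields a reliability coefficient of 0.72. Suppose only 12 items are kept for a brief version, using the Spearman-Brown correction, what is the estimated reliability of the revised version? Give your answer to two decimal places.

0.45

The new length is 12/37 = 0.3243 times the old.
By Spearman-Brown, r_new = n r / (1 + (n − 1) r).
r_new = 0.3243·0.72 / [1 + (0.3243 − 1)·0.72]
r_new = 0.2335 / 0.5135 ≈ 0.4547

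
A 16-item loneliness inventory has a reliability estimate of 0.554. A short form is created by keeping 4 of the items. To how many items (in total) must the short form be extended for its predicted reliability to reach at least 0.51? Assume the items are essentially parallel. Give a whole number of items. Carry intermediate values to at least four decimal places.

First, r for the 4-item form: n = 4/16 = 0.2500, so r_4 = 0.2500·0.554/(1 + (0.2500 − 1)·0.554) = 0.2370
Length factor from the short form to reach 0.51: n' = 0.51(1 − 0.2370) / [0.2370(1 − 0.51)] ≈ 3.3508
Total items = 3.3508 × 4 = 13.40, rounded up to 14.

14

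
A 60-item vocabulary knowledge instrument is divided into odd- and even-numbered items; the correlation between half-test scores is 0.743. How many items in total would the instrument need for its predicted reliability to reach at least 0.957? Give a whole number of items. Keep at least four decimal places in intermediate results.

Corrected full-test reliability: r_full = 2 × 0.743 / (1 + 0.743) ≈ 0.8526
Solve Spearman-Brown for n: n = 0.957(1 − 0.8526) / [0.8526(1 − 0.957)] = 3.8477
Items = 3.8477 × 60 ≈ 230.86 → 231

231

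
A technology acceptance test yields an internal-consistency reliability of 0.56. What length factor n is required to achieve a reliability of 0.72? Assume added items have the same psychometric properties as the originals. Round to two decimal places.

2.02

n = 0.72 × (1 − 0.56) / [ 0.56 × (1 − 0.72) ]
  = 0.3168 / 0.1568 = 2.0204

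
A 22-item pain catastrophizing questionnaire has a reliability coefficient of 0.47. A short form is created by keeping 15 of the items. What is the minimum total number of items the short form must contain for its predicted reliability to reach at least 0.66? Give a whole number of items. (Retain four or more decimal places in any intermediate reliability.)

49

First, r for the 15-item form: n = 15/22 = 0.6818, so r_15 = 0.6818·0.47/(1 + (0.6818 − 1)·0.47) = 0.3768
Then solve for n' with r_old = 0.3768, r_target = 0.66: n' = 0.66(1 − 0.3768)/[0.3768(1 − 0.66)] = 3.2106
Total items = 3.2106 × 15 = 48.16, rounded up to 49.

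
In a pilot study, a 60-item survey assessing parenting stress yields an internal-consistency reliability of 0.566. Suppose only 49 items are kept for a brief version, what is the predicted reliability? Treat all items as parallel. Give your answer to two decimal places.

Length ratio n = 49/60 = 0.8167
r_new = 0.8167·0.566 / [1 + (0.8167 − 1)·0.566]
     = 0.4623 / 0.8963 = 0.5158

0.52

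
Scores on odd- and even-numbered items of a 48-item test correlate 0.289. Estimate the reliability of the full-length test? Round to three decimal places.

The full test is twice the length of either half (n = 2).
r_full = 2(0.289) / (1 + 0.289)
r_full = 0.5780 / 1.2890 ≈ 0.4484

0.448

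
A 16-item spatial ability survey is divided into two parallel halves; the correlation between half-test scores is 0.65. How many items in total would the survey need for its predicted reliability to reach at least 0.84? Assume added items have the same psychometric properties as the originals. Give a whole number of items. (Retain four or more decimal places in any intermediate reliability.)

23

r_full = 2(0.65)/(1 + 0.65) = 0.7879
Solve Spearman-Brown for n: n = 0.84(1 − 0.7879) / [0.7879(1 − 0.84)] = 1.4133
Items = 1.4133 × 16 ≈ 22.61 → 23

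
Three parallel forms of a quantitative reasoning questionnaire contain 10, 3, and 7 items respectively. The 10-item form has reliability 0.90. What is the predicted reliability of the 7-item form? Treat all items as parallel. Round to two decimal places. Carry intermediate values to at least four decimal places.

0.86

The 3-item form is not needed; work directly from the 10-item form with n = 7/10 = 0.7000.
r_{7} = n·r / (1 + (n − 1)·r) = 0.6300 / 0.7300 ≈ 0.8630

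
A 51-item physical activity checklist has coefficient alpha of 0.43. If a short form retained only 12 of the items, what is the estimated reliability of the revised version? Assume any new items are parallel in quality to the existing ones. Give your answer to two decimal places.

n = 12/51 = 0.2353
r_new = (0.2353 × 0.43) / (1 + (0.2353 − 1) × 0.43)
     = 0.1012 / 0.6712 = 0.1508

0.15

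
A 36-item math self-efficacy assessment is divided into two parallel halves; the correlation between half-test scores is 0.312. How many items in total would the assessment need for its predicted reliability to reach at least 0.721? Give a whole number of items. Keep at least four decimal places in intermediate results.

Corrected full-test reliability: r_full = 2 × 0.312 / (1 + 0.312) ≈ 0.4756
Solve Spearman-Brown for n: n = 0.721(1 − 0.4756) / [0.4756(1 − 0.721)] = 2.8494
Required items = 2.8494 × 36 = 102.58, so 103 items.

103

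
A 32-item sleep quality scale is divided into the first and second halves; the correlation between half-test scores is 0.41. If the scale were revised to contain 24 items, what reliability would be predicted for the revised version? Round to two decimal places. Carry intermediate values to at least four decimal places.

0.51

Full-test reliability from the split-half r: r_full = 2(0.41)/(1 + 0.41) = 0.5816
Then adjust to 24 items: n = 24/32 = 0.7500
r_new = n·r_full / (1 + (n − 1)·r_full) = 0.4362 / 0.8546 ≈ 0.5104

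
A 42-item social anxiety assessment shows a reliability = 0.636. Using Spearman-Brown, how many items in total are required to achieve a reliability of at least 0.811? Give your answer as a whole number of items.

Invert Spearman-Brown to solve for n:
n = r*(1 − r) / [ r (1 − r*) ]
n = [0.811 × 0.364] / [0.636 × 0.189]
n = 0.295204 / 0.120204 ≈ 2.4559
Items needed = n × 42 = 2.4559 × 42 ≈ 103.15 → round up to 104

104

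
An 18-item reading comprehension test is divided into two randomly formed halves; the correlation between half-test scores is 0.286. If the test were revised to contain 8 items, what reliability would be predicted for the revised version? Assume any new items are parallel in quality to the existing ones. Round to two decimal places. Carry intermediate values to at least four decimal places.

Spearman-Brown correction (n = 2): r_full = 2·0.286/(1 + 0.286) = 0.4448
Length factor from 18 to 8 items: n = 8/18 = 0.4444
r_new = n·r_full / (1 + (n − 1)·r_full) = 0.1977 / 0.7529 ≈ 0.2626

0.26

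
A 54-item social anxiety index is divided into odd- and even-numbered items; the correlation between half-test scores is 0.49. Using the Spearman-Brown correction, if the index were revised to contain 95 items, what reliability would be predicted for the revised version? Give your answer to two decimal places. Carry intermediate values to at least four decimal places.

First correct the split-half correlation to full-test reliability: r_full = 2 × 0.49 / (1 + 0.49) ≈ 0.6577
Then adjust to 95 items: n = 95/54 = 1.7593
r_new = n·r_full / (1 + (n − 1)·r_full) = 1.1571 / 1.4994 ≈ 0.7717

0.77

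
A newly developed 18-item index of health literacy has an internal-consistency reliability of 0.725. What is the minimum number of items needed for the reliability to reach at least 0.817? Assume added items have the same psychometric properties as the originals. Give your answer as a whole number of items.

n = [0.817 × 0.275] / [0.725 × 0.183]
  = 0.224675 / 0.132675 = 1.6934
So the test needs 1.6934 × 18 ≈ 30.48 items; rounding up, 31.

31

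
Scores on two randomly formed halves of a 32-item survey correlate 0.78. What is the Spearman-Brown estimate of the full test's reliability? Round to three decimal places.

r_full = 2r_hh / (1 + r_hh) = 2 × 0.78 / (1 + 0.78)
r_full = 1.5600 / 1.7800 ≈ 0.8764

0.876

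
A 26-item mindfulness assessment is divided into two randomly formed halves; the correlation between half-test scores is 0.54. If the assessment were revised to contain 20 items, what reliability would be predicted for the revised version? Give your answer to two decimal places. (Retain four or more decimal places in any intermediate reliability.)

0.64

Full-test reliability from the split-half r: r_full = 2(0.54)/(1 + 0.54) = 0.7013
Length factor from 26 to 20 items: n = 20/26 = 0.7692
r_new = n·r_full / (1 + (n − 1)·r_full) = 0.5394 / 0.8381 ≈ 0.6436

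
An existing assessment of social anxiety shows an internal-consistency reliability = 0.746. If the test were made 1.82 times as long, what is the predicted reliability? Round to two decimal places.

r_new = 1.82·0.746 / [1 + (1.82 − 1)·0.746]
r_new = 1.3577 / 1.6117 ≈ 0.8424

0.84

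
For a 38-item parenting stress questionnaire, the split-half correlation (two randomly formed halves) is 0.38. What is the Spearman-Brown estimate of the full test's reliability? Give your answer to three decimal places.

Each half is half the length of the full test, so the full test is n = 2 times a half.
r_full = 2r_hh / (1 + r_hh) = 2 × 0.38 / (1 + 0.38)
r_full = 0.7600 / 1.3800 ≈ 0.5507

0.551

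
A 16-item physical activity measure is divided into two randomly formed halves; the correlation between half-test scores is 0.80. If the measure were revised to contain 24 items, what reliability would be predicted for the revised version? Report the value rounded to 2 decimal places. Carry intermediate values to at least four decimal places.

Spearman-Brown correction (n = 2): r_full = 2·0.80/(1 + 0.80) = 0.8889
Length factor from 16 to 24 items: n = 24/16 = 1.5000
r_new = n·r_full / (1 + (n − 1)·r_full) = 1.3334 / 1.4445 ≈ 0.9231

0.92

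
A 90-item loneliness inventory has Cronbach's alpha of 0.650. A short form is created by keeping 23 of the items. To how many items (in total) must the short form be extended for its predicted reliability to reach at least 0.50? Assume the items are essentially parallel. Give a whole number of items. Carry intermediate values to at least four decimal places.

First, r for the 23-item form: n = 23/90 = 0.2556, so r_23 = 0.2556·0.650/(1 + (0.2556 − 1)·0.650) = 0.3219
Then solve for n' with r_old = 0.3219, r_target = 0.50: n' = 0.50(1 − 0.3219)/[0.3219(1 − 0.50)] = 2.1066
Total items = 2.1066 × 23 = 48.45, rounded up to 49.

49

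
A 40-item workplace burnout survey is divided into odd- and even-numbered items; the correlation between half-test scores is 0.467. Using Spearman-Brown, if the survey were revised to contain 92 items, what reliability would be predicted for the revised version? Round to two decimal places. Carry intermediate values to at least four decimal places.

0.80

Full-test reliability from the split-half r: r_full = 2(0.467)/(1 + 0.467) = 0.6367
Then adjust to 92 items: n = 92/40 = 2.3000
r_new = n·r_full / (1 + (n − 1)·r_full) = 1.4644 / 1.8277 ≈ 0.8012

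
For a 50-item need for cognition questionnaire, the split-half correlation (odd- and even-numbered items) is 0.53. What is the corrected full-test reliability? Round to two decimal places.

The full test is twice the length of either half (n = 2).
r_full = 2(0.53) / (1 + 0.53)
r_full = 1.0600 / 1.5300 ≈ 0.6928

0.69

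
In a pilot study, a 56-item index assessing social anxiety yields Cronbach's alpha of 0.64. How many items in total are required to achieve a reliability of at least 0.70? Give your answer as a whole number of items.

n = [0.70 × 0.36] / [0.64 × 0.30]
  = 0.2520 / 0.1920 = 1.3125
1.3125 × 56 = 73.50 → 74 items

74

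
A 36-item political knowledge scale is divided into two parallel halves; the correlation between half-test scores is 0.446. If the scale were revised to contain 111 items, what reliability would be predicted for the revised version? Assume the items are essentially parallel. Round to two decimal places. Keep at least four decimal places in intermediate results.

0.83

Full-test reliability from the split-half r: r_full = 2(0.446)/(1 + 0.446) = 0.6169
Length factor from 36 to 111 items: n = 111/36 = 3.0833
r_new = n·r_full / (1 + (n − 1)·r_full) = 1.9021 / 2.2852 ≈ 0.8324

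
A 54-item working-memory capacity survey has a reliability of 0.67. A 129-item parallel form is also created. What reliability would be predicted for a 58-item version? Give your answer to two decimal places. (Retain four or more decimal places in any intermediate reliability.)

0.69

The 129-item form is not needed; work directly from the 54-item form with n = 58/54 = 1.0741.
r_{58} = n·r / (1 + (n − 1)·r) = 0.7196 / 1.0496 ≈ 0.6856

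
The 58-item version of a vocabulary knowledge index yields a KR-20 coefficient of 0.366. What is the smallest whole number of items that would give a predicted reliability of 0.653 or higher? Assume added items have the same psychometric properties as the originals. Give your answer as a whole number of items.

n = 0.653 × (1 − 0.366) / [ 0.366 × (1 − 0.653) ]
  = 0.414002 / 0.127002 = 3.2598
3.2598 × 58 = 189.07 → 190 items

190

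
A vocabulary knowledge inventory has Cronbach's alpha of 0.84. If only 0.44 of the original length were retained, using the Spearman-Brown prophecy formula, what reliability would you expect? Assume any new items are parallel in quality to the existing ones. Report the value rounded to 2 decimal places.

0.70

By Spearman-Brown, r_new = n r / (1 + (n − 1) r).
r_new = 0.44·0.84 / [1 + (0.44 − 1)·0.84]
r_new = 0.3696 / 0.5296 ≈ 0.6979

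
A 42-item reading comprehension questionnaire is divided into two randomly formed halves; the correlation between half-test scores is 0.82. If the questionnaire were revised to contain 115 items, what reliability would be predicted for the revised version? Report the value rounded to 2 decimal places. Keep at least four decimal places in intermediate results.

0.96

Spearman-Brown correction (n = 2): r_full = 2·0.82/(1 + 0.82) = 0.9011
Length factor from 42 to 115 items: n = 115/42 = 2.7381
r_new = n·r_full / (1 + (n − 1)·r_full) = 2.4673 / 2.5662 ≈ 0.9615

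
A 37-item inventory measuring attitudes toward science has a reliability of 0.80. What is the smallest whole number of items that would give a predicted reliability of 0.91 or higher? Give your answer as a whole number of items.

94

Invert Spearman-Brown to solve for n:
n = r*(1 − r) / [ r (1 − r*) ]
n = 0.91 × (1 − 0.80) / [ 0.80 × (1 − 0.91) ]
  = 0.1820 / 0.0720 = 2.5278
2.5278 × 37 = 93.53 → 94 items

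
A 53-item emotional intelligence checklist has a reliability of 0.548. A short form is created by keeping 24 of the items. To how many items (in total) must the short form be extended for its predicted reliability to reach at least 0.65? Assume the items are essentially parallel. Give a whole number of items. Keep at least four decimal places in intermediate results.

82

Short-form reliability: n = 24/53 = 0.4528; r_24 = n·r/(1+(n−1)r) ≈ 0.3544
Length factor from the short form to reach 0.65: n' = 0.65(1 − 0.3544) / [0.3544(1 − 0.65)] ≈ 3.3831
Items = 3.3831 × 24 ≈ 81.19 → 82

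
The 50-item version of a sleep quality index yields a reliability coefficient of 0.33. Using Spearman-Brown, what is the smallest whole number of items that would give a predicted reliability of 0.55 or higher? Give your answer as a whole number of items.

125

Rearranging the Spearman-Brown formula for n,
n = r_target (1 − r_old) / [ r_old (1 − r_target) ]
n = [0.55 × 0.67] / [0.33 × 0.45]
n = 0.3685 / 0.1485 ≈ 2.4815
So the test needs 2.4815 × 50 ≈ 124.08 items; rounding up, 125.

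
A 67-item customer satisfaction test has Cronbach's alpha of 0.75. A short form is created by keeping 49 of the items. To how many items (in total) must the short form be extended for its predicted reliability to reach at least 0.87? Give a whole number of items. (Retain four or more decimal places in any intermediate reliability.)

150

First, r for the 49-item form: n = 49/67 = 0.7313, so r_49 = 0.7313·0.75/(1 + (0.7313 − 1)·0.75) = 0.6869
Then solve for n' with r_old = 0.6869, r_target = 0.87: n' = 0.87(1 − 0.6869)/[0.6869(1 − 0.87)] = 3.0505
Items = 3.0505 × 49 ≈ 149.47 → 150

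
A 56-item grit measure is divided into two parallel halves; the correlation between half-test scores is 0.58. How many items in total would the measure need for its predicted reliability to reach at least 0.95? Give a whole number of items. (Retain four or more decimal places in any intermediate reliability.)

386

Corrected full-test reliability: r_full = 2 × 0.58 / (1 + 0.58) ≈ 0.7342
Solve Spearman-Brown for n: n = 0.95(1 − 0.7342) / [0.7342(1 − 0.95)] = 6.8785
Items = 6.8785 × 56 ≈ 385.20 → 386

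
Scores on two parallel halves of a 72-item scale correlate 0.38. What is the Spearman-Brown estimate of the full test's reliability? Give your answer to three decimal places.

r_full = 2r_hh / (1 + r_hh) = 2 × 0.38 / (1 + 0.38)
r_full = 0.7600 / 1.3800 ≈ 0.5507

0.551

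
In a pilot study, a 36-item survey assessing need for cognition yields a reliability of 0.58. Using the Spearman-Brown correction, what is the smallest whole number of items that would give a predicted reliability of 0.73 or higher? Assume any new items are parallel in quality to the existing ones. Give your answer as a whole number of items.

n = 0.73(1 − 0.58) / [0.58(1 − 0.73)]
n = 0.3066 / 0.1566 ≈ 1.9579
Items needed = n × 36 = 1.9579 × 36 ≈ 70.48 → round up to 71

71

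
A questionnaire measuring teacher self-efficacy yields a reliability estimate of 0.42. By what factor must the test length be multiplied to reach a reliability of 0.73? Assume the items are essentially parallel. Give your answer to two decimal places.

3.73

n = [0.73 × 0.58] / [0.42 × 0.27]
n = 0.4234 / 0.1134 ≈ 3.7337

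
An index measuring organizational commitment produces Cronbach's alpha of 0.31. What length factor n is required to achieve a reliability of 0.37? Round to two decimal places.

Spearman-Brown solved for the length factor n:
n = r*(1 − r) / [ r (1 − r*) ]
n = 0.37(1 − 0.31) / [0.31(1 − 0.37)]
n = 0.2553 / 0.1953 ≈ 1.3072

1.31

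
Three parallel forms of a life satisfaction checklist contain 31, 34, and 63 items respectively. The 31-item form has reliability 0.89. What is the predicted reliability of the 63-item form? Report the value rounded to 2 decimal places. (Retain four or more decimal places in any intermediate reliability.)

0.94

The 34-item form is not needed; work directly from the 31-item form with n = 63/31 = 2.0323.
r_{63} = n·r / (1 + (n − 1)·r) = 1.8087 / 1.9187 ≈ 0.9427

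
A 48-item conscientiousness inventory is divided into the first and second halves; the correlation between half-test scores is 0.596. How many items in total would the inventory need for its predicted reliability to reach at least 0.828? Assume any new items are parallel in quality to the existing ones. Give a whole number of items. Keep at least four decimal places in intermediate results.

79

r_full = 2(0.596)/(1 + 0.596) = 0.7469
Solve Spearman-Brown for n: n = 0.828(1 − 0.7469) / [0.7469(1 − 0.828)] = 1.6313
Items = 1.6313 × 48 ≈ 78.30 → 79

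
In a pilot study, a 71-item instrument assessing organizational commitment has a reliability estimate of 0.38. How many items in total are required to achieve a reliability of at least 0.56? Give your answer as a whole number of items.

148

Rearranging the Spearman-Brown formula for n,
n = r_target (1 − r_old) / [ r_old (1 − r_target) ]
n = 0.56 × (1 − 0.38) / [ 0.38 × (1 − 0.56) ]
  = 0.3472 / 0.1672 = 2.0766
2.0766 × 71 = 147.44 → 148 items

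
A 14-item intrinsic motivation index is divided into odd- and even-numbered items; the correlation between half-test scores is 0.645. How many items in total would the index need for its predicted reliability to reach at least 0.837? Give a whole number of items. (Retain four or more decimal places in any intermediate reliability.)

Corrected full-test reliability: r_full = 2 × 0.645 / (1 + 0.645) ≈ 0.7842
Solve Spearman-Brown for n: n = 0.837(1 − 0.7842) / [0.7842(1 − 0.837)] = 1.4131
Required items = 1.4131 × 14 = 19.78, so 20 items.

20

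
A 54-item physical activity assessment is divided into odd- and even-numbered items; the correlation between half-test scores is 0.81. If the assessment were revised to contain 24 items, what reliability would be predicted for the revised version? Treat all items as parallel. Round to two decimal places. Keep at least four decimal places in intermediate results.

0.79

First correct the split-half correlation to full-test reliability: r_full = 2 × 0.81 / (1 + 0.81) ≈ 0.8950
Length factor from 54 to 24 items: n = 24/54 = 0.4444
r_new = n·r_full / (1 + (n − 1)·r_full) = 0.3977 / 0.5027 ≈ 0.7911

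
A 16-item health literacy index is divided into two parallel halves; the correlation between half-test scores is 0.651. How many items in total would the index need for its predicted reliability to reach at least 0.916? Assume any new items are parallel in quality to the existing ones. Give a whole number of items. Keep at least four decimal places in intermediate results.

47

r_full = 2(0.651)/(1 + 0.651) = 0.7886
Solve Spearman-Brown for n: n = 0.916(1 − 0.7886) / [0.7886(1 − 0.916)] = 2.9232
Items = 2.9232 × 16 ≈ 46.77 → 47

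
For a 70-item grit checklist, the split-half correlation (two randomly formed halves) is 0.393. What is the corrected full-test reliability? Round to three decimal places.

0.564

r_full = 2r_hh / (1 + r_hh) = 2 × 0.393 / (1 + 0.393)
       = 0.7860 / 1.3930 = 0.5642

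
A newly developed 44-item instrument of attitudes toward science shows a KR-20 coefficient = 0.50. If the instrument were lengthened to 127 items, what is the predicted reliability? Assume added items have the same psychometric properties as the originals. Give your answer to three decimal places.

0.743

n = 127/44 = 2.8864
Apply the Spearman-Brown prophecy formula, r' = nr / [1 + (n − 1)r]:
r_new = (2.8864 × 0.50) / (1 + (2.8864 − 1) × 0.50)
r_new = 1.4432 / 1.9432 ≈ 0.7427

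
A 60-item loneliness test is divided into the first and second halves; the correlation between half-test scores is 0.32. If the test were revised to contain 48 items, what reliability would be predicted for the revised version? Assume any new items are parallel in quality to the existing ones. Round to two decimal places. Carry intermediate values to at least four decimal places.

0.43

Spearman-Brown correction (n = 2): r_full = 2·0.32/(1 + 0.32) = 0.4848
Then adjust to 48 items: n = 48/60 = 0.8000
r_new = n·r_full / (1 + (n − 1)·r_full) = 0.3878 / 0.9030 ≈ 0.4295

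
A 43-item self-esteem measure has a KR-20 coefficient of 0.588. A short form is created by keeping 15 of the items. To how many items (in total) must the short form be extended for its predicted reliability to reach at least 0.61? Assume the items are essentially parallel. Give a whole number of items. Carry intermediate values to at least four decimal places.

48

Short-form reliability: n = 15/43 = 0.3488; r_15 = n·r/(1+(n−1)r) ≈ 0.3324
Then solve for n' with r_old = 0.3324, r_target = 0.61: n' = 0.61(1 − 0.3324)/[0.3324(1 − 0.61)] = 3.1414
Total items = 3.1414 × 15 = 47.12, rounded up to 48.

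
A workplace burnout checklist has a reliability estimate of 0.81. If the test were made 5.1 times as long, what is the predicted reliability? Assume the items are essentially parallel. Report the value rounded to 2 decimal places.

By Spearman-Brown, r_new = n r / (1 + (n − 1) r).
r_new = (5.1 × 0.81) / (1 + (5.1 − 1) × 0.81)
r_new = 4.1310 / 4.3210 ≈ 0.9560

0.96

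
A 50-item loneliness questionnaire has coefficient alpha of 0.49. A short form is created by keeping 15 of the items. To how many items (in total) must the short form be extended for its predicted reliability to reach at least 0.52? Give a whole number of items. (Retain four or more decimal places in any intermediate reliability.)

Short-form reliability: n = 15/50 = 0.3000; r_15 = n·r/(1+(n−1)r) ≈ 0.2237
Length factor from the short form to reach 0.52: n' = 0.52(1 − 0.2237) / [0.2237(1 − 0.52)] ≈ 3.7595
Total items = 3.7595 × 15 = 56.39, rounded up to 57.

57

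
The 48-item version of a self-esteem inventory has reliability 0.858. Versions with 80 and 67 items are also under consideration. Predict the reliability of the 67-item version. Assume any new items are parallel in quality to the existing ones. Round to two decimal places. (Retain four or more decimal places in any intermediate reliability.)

0.89

The 80-item form is not needed; work directly from the 48-item form with n = 67/48 = 1.3958.
r_{67} = n·r / (1 + (n − 1)·r) = 1.1976 / 1.3396 ≈ 0.8940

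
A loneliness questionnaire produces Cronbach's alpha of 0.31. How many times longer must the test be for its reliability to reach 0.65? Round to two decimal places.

Rearranging the Spearman-Brown formula for n,
n = r*(1 − r) / [ r (1 − r*) ]
n = 0.65 × (1 − 0.31) / [ 0.31 × (1 − 0.65) ]
n = 0.4485 / 0.1085 ≈ 4.1336

4.13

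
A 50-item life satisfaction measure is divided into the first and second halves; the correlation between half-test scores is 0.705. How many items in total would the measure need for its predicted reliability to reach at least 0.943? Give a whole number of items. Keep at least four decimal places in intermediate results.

174

Corrected full-test reliability: r_full = 2 × 0.705 / (1 + 0.705) ≈ 0.8270
n = r_tgt(1 − r_full) / [r_full(1 − r_tgt)] = 0.943 × 0.1730 / (0.8270 × 0.057) ≈ 3.4608
Items = 3.4608 × 50 ≈ 173.04 → 174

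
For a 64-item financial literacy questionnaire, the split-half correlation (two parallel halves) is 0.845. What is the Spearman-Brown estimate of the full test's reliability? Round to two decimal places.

0.92

r_full = 2(0.845) / (1 + 0.845)
r_full = 1.6900 / 1.8450 ≈ 0.9160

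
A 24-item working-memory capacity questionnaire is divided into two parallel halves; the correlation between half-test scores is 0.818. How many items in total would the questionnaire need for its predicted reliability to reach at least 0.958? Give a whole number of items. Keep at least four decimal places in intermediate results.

61

r_full = 2(0.818)/(1 + 0.818) = 0.8999
n = r_tgt(1 − r_full) / [r_full(1 − r_tgt)] = 0.958 × 0.1001 / (0.8999 × 0.042) ≈ 2.5372
Required items = 2.5372 × 24 = 60.89, so 61 items.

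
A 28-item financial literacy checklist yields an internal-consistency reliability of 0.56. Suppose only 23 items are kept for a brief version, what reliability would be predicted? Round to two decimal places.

The new length is 23/28 = 0.8214 times the old.
By Spearman-Brown, r_new = n r / (1 + (n − 1) r).
r_new = 0.8214·0.56 / [1 + (0.8214 − 1)·0.56]
     = 0.4600 / 0.9000 = 0.5111

0.51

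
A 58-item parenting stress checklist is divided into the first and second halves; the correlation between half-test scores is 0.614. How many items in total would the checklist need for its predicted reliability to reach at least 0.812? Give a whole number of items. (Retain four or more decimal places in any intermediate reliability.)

r_full = 2(0.614)/(1 + 0.614) = 0.7608
Solve Spearman-Brown for n: n = 0.812(1 − 0.7608) / [0.7608(1 − 0.812)] = 1.3580
Items = 1.3580 × 58 ≈ 78.76 → 79

79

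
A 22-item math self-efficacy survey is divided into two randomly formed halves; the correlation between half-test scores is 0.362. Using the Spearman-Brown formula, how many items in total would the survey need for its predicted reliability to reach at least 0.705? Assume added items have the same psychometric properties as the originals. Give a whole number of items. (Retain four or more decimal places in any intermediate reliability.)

Corrected full-test reliability: r_full = 2 × 0.362 / (1 + 0.362) ≈ 0.5316
n = r_tgt(1 − r_full) / [r_full(1 − r_tgt)] = 0.705 × 0.4684 / (0.5316 × 0.295) ≈ 2.1057
Required items = 2.1057 × 22 = 46.33, so 47 items.

47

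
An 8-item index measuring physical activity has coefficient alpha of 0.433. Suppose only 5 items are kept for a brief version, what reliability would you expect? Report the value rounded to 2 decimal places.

Length ratio n = 5/8 = 0.625
By Spearman-Brown, r_new = n r / (1 + (n − 1) r).
r_new = 0.625·0.433 / [1 + (0.625 − 1)·0.433]
r_new = 0.2706 / 0.8376 ≈ 0.3231

0.32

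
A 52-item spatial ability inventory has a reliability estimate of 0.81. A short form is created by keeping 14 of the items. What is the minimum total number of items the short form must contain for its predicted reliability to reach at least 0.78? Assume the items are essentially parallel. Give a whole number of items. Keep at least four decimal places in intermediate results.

44

First, r for the 14-item form: n = 14/52 = 0.2692, so r_14 = 0.2692·0.81/(1 + (0.2692 − 1)·0.81) = 0.5344
Then solve for n' with r_old = 0.5344, r_target = 0.78: n' = 0.78(1 − 0.5344)/[0.5344(1 − 0.78)] = 3.0890
Items = 3.0890 × 14 ≈ 43.25 → 44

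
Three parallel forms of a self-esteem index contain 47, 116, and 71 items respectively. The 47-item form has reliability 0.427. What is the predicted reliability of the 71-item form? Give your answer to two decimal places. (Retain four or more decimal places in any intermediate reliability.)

The 116-item form is not needed; work directly from the 47-item form with n = 71/47 = 1.5106.
r_{71} = n·r / (1 + (n − 1)·r) = 0.6450 / 1.2180 ≈ 0.5296

0.53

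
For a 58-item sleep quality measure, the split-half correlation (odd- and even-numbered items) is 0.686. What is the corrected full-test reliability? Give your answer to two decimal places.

0.81

Apply the Spearman-Brown correction with n = 2:
r_full = 2r_hh / (1 + r_hh) = 2 × 0.686 / (1 + 0.686)
       = 1.3720 / 1.6860 = 0.8138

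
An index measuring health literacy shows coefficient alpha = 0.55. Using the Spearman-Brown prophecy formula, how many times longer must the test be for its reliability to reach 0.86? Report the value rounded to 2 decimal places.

5.03

Invert Spearman-Brown to solve for n:
n = r_target (1 − r_old) / [ r_old (1 − r_target) ]
n = 0.86(1 − 0.55) / [0.55(1 − 0.86)]
  = 0.3870 / 0.0770 = 5.0260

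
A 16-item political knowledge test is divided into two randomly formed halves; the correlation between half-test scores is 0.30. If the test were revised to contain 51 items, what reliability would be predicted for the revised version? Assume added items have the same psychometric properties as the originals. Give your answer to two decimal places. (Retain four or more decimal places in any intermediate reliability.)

0.73

First correct the split-half correlation to full-test reliability: r_full = 2 × 0.30 / (1 + 0.30) ≈ 0.4615
Then adjust to 51 items: n = 51/16 = 3.1875
r_new = n·r_full / (1 + (n − 1)·r_full) = 1.4710 / 2.0095 ≈ 0.7320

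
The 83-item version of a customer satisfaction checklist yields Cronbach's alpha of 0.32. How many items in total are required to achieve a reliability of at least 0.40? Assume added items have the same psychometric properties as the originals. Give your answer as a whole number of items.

Invert Spearman-Brown to solve for n:
n = r_target (1 − r_old) / [ r_old (1 − r_target) ]
n = 0.40 × (1 − 0.32) / [ 0.32 × (1 − 0.40) ]
  = 0.2720 / 0.1920 = 1.4167
So the test needs 1.4167 × 83 ≈ 117.59 items; rounding up, 118.

118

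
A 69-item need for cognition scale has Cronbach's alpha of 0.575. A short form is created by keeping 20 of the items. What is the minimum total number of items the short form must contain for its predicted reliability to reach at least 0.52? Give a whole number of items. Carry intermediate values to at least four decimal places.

Short-form reliability: n = 20/69 = 0.2899; r_20 = n·r/(1+(n−1)r) ≈ 0.2817
Then solve for n' with r_old = 0.2817, r_target = 0.52: n' = 0.52(1 − 0.2817)/[0.2817(1 − 0.52)] = 2.7624
Total items = 2.7624 × 20 = 55.25, rounded up to 56.

56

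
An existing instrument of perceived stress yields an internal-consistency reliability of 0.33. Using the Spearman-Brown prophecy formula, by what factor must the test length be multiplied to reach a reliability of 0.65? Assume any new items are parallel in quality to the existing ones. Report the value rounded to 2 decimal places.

Rearranging the Spearman-Brown formula for n,
n = r_target (1 − r_old) / [ r_old (1 − r_target) ]
n = 0.65 × (1 − 0.33) / [ 0.33 × (1 − 0.65) ]
  = 0.4355 / 0.1155 = 3.7706

3.77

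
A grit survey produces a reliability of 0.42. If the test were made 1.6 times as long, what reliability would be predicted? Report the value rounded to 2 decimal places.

0.54

r_new = (1.6 × 0.42) / (1 + (1.6 − 1) × 0.42)
r_new = 0.6720 / 1.2520 ≈ 0.5367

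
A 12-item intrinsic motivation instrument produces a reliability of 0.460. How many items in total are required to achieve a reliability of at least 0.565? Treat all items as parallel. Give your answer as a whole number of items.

n = [0.565 × 0.540] / [0.460 × 0.435]
  = 0.305100 / 0.200100 = 1.5247
Items needed = n × 12 = 1.5247 × 12 ≈ 18.30 → round up to 19

19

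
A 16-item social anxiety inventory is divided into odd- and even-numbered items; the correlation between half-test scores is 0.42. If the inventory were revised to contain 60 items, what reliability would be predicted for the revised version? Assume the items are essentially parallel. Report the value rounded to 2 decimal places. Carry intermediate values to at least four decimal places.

Spearman-Brown correction (n = 2): r_full = 2·0.42/(1 + 0.42) = 0.5915
Length factor from 16 to 60 items: n = 60/16 = 3.7500
r_new = n·r_full / (1 + (n − 1)·r_full) = 2.2181 / 2.6266 ≈ 0.8445

0.84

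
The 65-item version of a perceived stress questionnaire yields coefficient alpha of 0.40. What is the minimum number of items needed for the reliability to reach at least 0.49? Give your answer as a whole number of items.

94

Invert Spearman-Brown to solve for n:
n = r*(1 − r) / [ r (1 − r*) ]
n = 0.49(1 − 0.40) / [0.40(1 − 0.49)]
  = 0.2940 / 0.2040 = 1.4412
Items needed = n × 65 = 1.4412 × 65 ≈ 93.68 → round up to 94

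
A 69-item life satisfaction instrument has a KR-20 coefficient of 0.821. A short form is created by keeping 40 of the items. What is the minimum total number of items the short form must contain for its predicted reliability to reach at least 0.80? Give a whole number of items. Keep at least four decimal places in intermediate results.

61

First, r for the 40-item form: n = 40/69 = 0.5797, so r_40 = 0.5797·0.821/(1 + (0.5797 − 1)·0.821) = 0.7267
Then solve for n' with r_old = 0.7267, r_target = 0.80: n' = 0.80(1 − 0.7267)/[0.7267(1 − 0.80)] = 1.5043
Total items = 1.5043 × 40 = 60.17, rounded up to 61.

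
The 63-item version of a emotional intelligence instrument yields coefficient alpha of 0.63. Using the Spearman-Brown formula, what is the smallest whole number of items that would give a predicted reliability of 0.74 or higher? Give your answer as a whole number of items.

Spearman-Brown solved for the length factor n:
n = r_target (1 − r_old) / [ r_old (1 − r_target) ]
n = 0.74 × (1 − 0.63) / [ 0.63 × (1 − 0.74) ]
  = 0.2738 / 0.1638 = 1.6716
Items needed = n × 63 = 1.6716 × 63 ≈ 105.31 → round up to 106

106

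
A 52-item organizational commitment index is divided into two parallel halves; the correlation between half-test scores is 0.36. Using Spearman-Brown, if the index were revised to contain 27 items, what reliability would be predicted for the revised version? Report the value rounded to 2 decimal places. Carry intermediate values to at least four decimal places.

Spearman-Brown correction (n = 2): r_full = 2·0.36/(1 + 0.36) = 0.5294
Then adjust to 27 items: n = 27/52 = 0.5192
r_new = n·r_full / (1 + (n − 1)·r_full) = 0.2749 / 0.7455 ≈ 0.3687

0.37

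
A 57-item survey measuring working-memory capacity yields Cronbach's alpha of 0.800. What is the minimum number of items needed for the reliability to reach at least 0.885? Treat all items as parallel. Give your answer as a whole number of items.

110

n = 0.885 × (1 − 0.800) / [ 0.800 × (1 − 0.885) ]
n = 0.177000 / 0.092000 ≈ 1.9239
Items needed = n × 57 = 1.9239 × 57 ≈ 109.66 → round up to 110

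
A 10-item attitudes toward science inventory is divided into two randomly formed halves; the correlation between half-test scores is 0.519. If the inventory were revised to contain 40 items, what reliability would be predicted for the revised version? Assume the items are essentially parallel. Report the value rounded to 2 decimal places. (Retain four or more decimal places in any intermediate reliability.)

0.90

Spearman-Brown correction (n = 2): r_full = 2·0.519/(1 + 0.519) = 0.6833
Length factor from 10 to 40 items: n = 40/10 = 4.0000
r_new = n·r_full / (1 + (n − 1)·r_full) = 2.7332 / 3.0499 ≈ 0.8962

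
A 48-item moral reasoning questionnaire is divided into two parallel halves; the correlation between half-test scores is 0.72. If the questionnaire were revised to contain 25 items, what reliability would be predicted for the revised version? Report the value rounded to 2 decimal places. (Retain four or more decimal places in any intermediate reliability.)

First correct the split-half correlation to full-test reliability: r_full = 2 × 0.72 / (1 + 0.72) ≈ 0.8372
Length factor from 48 to 25 items: n = 25/48 = 0.5208
r_new = n·r_full / (1 + (n − 1)·r_full) = 0.4360 / 0.5988 ≈ 0.7281

0.73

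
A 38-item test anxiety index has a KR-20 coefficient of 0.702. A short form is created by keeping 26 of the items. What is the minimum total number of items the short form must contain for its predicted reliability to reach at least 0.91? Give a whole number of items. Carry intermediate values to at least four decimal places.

164

First, r for the 26-item form: n = 26/38 = 0.6842, so r_26 = 0.6842·0.702/(1 + (0.6842 − 1)·0.702) = 0.6171
Then solve for n' with r_old = 0.6171, r_target = 0.91: n' = 0.91(1 − 0.6171)/[0.6171(1 − 0.91)] = 6.2738
Total items = 6.2738 × 26 = 163.12, rounded up to 164.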